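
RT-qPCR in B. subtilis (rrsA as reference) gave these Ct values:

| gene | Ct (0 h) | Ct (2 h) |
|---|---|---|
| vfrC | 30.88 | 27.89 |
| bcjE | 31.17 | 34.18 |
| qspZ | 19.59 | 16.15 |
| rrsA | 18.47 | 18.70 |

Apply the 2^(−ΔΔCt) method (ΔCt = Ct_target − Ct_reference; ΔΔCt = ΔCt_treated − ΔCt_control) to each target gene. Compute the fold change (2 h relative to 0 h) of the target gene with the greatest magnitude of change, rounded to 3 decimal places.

12.729

vfrC: ΔΔCt = (27.89−18.70) − (30.88−18.47) = 9.19 − 12.41 = -3.22; fold change = 2^3.22 = 9.318
bcjE: ΔΔCt = (34.18−18.70) − (31.17−18.47) = 15.48 − 12.70 = 2.78; fold change = 2^-2.78 = 0.146
qspZ: ΔΔCt = (16.15−18.70) − (19.59−18.47) = -2.55 − 1.12 = -3.67; fold change = 2^3.67 = 12.729
qspZ has the largest |ΔΔCt| = 3.67.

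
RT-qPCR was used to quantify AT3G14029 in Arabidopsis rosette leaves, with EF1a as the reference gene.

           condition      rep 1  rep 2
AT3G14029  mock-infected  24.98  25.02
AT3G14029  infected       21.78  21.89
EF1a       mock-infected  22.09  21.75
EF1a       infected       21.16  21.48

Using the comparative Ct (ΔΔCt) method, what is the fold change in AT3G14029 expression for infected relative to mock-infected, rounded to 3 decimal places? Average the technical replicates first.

Mean Ct: AT3G14029 mock-infected 25.000; AT3G14029 infected 21.835; EF1a mock-infected 21.920; EF1a infected 21.320
ΔCt(mock-infected) = 25.000 − 21.920 = 3.080
ΔCt(infected) = 21.835 − 21.320 = 0.515
ΔΔCt = 0.515 − 3.080 = -2.565
Fold change = 2^(−(-2.565)) = 2^2.565 = 5.9176

5.918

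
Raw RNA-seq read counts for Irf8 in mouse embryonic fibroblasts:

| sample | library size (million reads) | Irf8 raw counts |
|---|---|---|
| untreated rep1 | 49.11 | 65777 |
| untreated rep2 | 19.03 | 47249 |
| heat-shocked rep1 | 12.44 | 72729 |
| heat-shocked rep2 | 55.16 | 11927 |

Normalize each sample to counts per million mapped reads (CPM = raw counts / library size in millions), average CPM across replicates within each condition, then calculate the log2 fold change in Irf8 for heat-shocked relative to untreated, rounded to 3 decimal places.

0.666

CPM(untreated rep1) = 65777 / 49.11 = 1339.3810
CPM(untreated rep2) = 47249 / 19.03 = 2482.8692
CPM(heat-shocked rep1) = 72729 / 12.44 = 5846.3826
CPM(heat-shocked rep2) = 11927 / 55.16 = 216.2255
mean CPM(untreated) = 1911.1251; mean CPM(heat-shocked) = 3031.3041
Fold change = 3031.3041 / 1911.1251 = 1.58614
log2(1.58614) = 0.6655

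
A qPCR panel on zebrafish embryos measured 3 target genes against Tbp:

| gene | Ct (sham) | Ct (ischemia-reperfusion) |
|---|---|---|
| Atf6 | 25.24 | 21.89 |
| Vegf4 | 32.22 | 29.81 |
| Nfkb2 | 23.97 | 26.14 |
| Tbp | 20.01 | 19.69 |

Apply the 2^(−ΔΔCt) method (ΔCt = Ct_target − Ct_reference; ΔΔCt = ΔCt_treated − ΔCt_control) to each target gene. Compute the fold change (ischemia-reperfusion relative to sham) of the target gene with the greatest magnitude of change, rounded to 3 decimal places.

Atf6: ΔΔCt = (21.89−19.69) − (25.24−20.01) = 2.20 − 5.23 = -3.03; fold change = 2^3.03 = 8.168
Vegf4: ΔΔCt = (29.81−19.69) − (32.22−20.01) = 10.12 − 12.21 = -2.09; fold change = 2^2.09 = 4.257
Nfkb2: ΔΔCt = (26.14−19.69) − (23.97−20.01) = 6.45 − 3.96 = 2.49; fold change = 2^-2.49 = 0.178
Atf6 has the largest |ΔΔCt| = 3.03.

8.168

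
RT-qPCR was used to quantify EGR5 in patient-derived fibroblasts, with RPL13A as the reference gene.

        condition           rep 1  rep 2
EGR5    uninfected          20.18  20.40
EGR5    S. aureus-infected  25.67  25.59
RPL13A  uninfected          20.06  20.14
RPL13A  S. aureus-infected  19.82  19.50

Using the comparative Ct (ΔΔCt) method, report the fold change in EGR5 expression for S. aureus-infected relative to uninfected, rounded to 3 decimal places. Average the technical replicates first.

0.018

Mean Ct: EGR5 uninfected 20.290; EGR5 S. aureus-infected 25.630; RPL13A uninfected 20.100; RPL13A S. aureus-infected 19.660
ΔCt(uninfected) = 20.290 − 20.100 = 0.190
ΔCt(S. aureus-infected) = 25.630 − 19.660 = 5.970
ΔΔCt = 5.970 − 0.190 = 5.780
Fold change = 2^(−5.780) = 0.0182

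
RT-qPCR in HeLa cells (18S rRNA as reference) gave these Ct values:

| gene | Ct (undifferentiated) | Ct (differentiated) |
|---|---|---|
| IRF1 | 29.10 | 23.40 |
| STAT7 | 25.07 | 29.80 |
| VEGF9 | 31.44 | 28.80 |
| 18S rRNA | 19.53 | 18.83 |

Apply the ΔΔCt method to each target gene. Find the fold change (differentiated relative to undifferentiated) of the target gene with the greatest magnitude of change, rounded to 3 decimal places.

0.023

IRF1: ΔΔCt = (23.40−18.83) − (29.10−19.53) = 4.57 − 9.57 = -5.00; fold change = 2^5.00 = 32.000
STAT7: ΔΔCt = (29.80−18.83) − (25.07−19.53) = 10.97 − 5.54 = 5.43; fold change = 2^-5.43 = 0.023
VEGF9: ΔΔCt = (28.80−18.83) − (31.44−19.53) = 9.97 − 11.91 = -1.94; fold change = 2^1.94 = 3.837
STAT7 has the largest |ΔΔCt| = 5.43.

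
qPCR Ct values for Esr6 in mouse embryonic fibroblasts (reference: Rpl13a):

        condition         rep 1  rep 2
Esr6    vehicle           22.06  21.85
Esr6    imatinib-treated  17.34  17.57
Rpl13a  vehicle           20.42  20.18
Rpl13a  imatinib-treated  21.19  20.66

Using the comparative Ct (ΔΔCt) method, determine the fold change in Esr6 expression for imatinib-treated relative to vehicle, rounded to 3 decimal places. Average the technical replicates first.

34.896

Mean Ct: Esr6 vehicle 21.955; Esr6 imatinib-treated 17.455; Rpl13a vehicle 20.300; Rpl13a imatinib-treated 20.925
ΔCt(vehicle) = 21.955 − 20.300 = 1.655
ΔCt(imatinib-treated) = 17.455 − 20.925 = -3.470
ΔΔCt = -3.470 − 1.655 = -5.125
Fold change = 2^(−(-5.125)) = 2^5.125 = 34.8962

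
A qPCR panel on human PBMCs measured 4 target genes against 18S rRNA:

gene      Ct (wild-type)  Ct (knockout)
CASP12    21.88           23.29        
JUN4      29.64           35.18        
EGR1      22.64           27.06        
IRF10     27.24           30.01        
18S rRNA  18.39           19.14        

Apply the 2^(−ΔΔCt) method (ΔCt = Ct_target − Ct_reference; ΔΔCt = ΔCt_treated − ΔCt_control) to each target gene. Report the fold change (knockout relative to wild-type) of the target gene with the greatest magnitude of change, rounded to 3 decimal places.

CASP12: ΔΔCt = (23.29−19.14) − (21.88−18.39) = 4.15 − 3.49 = 0.66; fold change = 2^-0.66 = 0.633
JUN4: ΔΔCt = (35.18−19.14) − (29.64−18.39) = 16.04 − 11.25 = 4.79; fold change = 2^-4.79 = 0.036
EGR1: ΔΔCt = (27.06−19.14) − (22.64−18.39) = 7.92 − 4.25 = 3.67; fold change = 2^-3.67 = 0.079
IRF10: ΔΔCt = (30.01−19.14) − (27.24−18.39) = 10.87 − 8.85 = 2.02; fold change = 2^-2.02 = 0.247
JUN4 has the largest |ΔΔCt| = 4.79.

0.036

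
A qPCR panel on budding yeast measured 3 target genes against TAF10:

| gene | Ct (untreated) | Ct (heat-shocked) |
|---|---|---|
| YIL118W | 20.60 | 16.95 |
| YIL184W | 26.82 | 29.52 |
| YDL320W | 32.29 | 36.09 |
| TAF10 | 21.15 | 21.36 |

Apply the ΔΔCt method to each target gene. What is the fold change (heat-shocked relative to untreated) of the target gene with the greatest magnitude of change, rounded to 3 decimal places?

YIL118W: ΔΔCt = (16.95−21.36) − (20.60−21.15) = -4.41 − (-0.55) = -3.86; fold change = 2^3.86 = 14.520
YIL184W: ΔΔCt = (29.52−21.36) − (26.82−21.15) = 8.16 − 5.67 = 2.49; fold change = 2^-2.49 = 0.178
YDL320W: ΔΔCt = (36.09−21.36) − (32.29−21.15) = 14.73 − 11.14 = 3.59; fold change = 2^-3.59 = 0.083
YIL118W has the largest |ΔΔCt| = 3.86.

14.520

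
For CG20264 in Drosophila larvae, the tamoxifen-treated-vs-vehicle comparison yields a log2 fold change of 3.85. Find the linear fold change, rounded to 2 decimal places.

14.42

Fold change = 2^(3.85) = 14.420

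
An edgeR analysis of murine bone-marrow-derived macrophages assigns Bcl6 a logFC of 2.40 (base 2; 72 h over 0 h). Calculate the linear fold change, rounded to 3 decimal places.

5.278

Fold change = 2^(2.40) = 5.2780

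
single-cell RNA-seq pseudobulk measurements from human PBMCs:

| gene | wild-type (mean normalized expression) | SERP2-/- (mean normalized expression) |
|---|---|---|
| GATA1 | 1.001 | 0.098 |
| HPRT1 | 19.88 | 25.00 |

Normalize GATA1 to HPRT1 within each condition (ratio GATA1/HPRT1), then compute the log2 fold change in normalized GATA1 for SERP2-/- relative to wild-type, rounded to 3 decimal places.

-3.683

GATA1/HPRT1 (wild-type) = 1.001 / 19.88 = 0.050352
GATA1/HPRT1 (SERP2-/-) = 0.098 / 25.00 = 0.00392
Fold change = 0.00392 / 0.050352 = 0.0779
log2(0.0779) = -3.6831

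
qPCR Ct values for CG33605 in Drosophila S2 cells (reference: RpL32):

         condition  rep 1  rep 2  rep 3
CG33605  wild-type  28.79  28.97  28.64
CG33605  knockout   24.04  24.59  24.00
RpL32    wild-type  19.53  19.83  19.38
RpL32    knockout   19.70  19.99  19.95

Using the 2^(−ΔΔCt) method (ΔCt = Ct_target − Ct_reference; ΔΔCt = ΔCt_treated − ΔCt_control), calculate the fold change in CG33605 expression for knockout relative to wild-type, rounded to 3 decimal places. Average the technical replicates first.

29.651

Mean Ct: CG33605 wild-type 28.800; CG33605 knockout 24.210; RpL32 wild-type 19.580; RpL32 knockout 19.880
ΔCt(wild-type) = 28.800 − 19.580 = 9.220
ΔCt(knockout) = 24.210 − 19.880 = 4.330
ΔΔCt = 4.330 − 9.220 = -4.890
Fold change = 2^(−(-4.890)) = 2^4.890 = 29.6508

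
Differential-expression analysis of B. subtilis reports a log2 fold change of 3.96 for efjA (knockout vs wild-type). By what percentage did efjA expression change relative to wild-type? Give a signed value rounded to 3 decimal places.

1456.248%

Fold change = 2^(3.96) = 15.5625
Percent change = (FC − 1) × 100% = (15.5625 − 1) × 100 = 1456.248%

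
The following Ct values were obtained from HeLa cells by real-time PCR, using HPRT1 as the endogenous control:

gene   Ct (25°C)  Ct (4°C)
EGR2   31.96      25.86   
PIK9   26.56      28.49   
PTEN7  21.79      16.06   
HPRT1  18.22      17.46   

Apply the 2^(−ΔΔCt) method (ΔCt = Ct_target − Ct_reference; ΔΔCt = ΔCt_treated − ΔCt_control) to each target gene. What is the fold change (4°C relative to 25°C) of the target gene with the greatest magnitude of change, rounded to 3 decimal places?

40.504

EGR2: ΔΔCt = (25.86−17.46) − (31.96−18.22) = 8.40 − 13.74 = -5.34; fold change = 2^5.34 = 40.504
PIK9: ΔΔCt = (28.49−17.46) − (26.56−18.22) = 11.03 − 8.34 = 2.69; fold change = 2^-2.69 = 0.155
PTEN7: ΔΔCt = (16.06−17.46) − (21.79−18.22) = -1.40 − 3.57 = -4.97; fold change = 2^4.97 = 31.341
EGR2 has the largest |ΔΔCt| = 5.34.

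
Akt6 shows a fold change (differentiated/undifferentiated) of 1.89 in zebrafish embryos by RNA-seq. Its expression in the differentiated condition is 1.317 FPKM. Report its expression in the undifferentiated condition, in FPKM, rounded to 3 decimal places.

undifferentiated expression = 1.317 / 1.89 = 0.697

0.697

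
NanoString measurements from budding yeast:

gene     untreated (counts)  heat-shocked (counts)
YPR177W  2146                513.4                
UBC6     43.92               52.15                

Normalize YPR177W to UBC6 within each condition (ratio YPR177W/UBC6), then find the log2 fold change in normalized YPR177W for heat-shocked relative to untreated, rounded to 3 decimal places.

YPR177W/UBC6 (untreated) = 2146 / 43.92 = 48.862
YPR177W/UBC6 (heat-shocked) = 513.4 / 52.15 = 9.8447
Fold change = 9.8447 / 48.862 = 0.2015
log2(0.2015) = -2.3113

-2.311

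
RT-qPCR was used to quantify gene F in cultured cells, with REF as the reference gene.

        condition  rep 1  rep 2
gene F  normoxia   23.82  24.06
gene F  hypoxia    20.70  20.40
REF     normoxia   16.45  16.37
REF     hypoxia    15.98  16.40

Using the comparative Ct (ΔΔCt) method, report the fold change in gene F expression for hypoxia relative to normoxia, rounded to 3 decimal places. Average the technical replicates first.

9.000

Mean Ct: gene F normoxia 23.940; gene F hypoxia 20.550; REF normoxia 16.410; REF hypoxia 16.190
ΔCt(normoxia) = 23.940 − 16.410 = 7.530
ΔCt(hypoxia) = 20.550 − 16.190 = 4.360
ΔΔCt = 4.360 − 7.530 = -3.170
Fold change = 2^(−(-3.170)) = 2^3.170 = 9.0005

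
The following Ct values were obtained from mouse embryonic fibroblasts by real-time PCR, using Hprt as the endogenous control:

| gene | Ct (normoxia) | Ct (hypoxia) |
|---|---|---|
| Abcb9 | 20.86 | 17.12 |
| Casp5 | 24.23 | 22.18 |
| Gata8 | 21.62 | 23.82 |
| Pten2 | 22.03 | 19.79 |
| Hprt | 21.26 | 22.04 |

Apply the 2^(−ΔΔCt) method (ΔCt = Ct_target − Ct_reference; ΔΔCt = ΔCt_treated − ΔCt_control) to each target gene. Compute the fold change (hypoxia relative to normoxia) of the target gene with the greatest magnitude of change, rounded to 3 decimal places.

Abcb9: ΔΔCt = (17.12−22.04) − (20.86−21.26) = -4.92 − (-0.40) = -4.52; fold change = 2^4.52 = 22.943
Casp5: ΔΔCt = (22.18−22.04) − (24.23−21.26) = 0.14 − 2.97 = -2.83; fold change = 2^2.83 = 7.111
Gata8: ΔΔCt = (23.82−22.04) − (21.62−21.26) = 1.78 − 0.36 = 1.42; fold change = 2^-1.42 = 0.374
Pten2: ΔΔCt = (19.79−22.04) − (22.03−21.26) = -2.25 − 0.77 = -3.02; fold change = 2^3.02 = 8.112
Abcb9 has the largest |ΔΔCt| = 4.52.

22.943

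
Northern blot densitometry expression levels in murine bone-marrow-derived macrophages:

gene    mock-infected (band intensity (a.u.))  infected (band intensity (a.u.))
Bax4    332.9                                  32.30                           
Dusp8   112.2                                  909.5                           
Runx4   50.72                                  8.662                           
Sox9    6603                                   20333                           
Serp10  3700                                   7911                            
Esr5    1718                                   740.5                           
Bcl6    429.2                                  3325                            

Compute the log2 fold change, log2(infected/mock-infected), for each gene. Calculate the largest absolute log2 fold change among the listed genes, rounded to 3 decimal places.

log2(32.30/332.9) = -3.365  (Bax4)
log2(909.5/112.2) = 3.019  (Dusp8)
log2(8.662/50.72) = -2.550  (Runx4)
log2(20333/6603) = 1.623  (Sox9)
log2(7911/3700) = 1.096  (Serp10)
log2(740.5/1718) = -1.214  (Esr5)
log2(3325/429.2) = 2.954  (Bcl6)
The largest magnitude belongs to Bax4.

3.365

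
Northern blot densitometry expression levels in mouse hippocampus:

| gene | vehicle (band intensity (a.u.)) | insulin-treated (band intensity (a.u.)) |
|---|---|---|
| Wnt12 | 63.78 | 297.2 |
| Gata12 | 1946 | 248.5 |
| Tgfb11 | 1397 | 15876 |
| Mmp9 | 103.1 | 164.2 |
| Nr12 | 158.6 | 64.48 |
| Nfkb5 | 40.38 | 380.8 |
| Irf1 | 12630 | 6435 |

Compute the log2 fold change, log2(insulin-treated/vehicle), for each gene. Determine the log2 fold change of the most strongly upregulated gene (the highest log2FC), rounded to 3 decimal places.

3.506

log2(297.2/63.78) = 2.220  (Wnt12)
log2(248.5/1946) = -2.969  (Gata12)
log2(15876/1397) = 3.506  (Tgfb11)
log2(164.2/103.1) = 0.671  (Mmp9)
log2(64.48/158.6) = -1.298  (Nr12)
log2(380.8/40.38) = 3.237  (Nfkb5)
log2(6435/12630) = -0.973  (Irf1)
Tgfb11 is most strongly upregulated.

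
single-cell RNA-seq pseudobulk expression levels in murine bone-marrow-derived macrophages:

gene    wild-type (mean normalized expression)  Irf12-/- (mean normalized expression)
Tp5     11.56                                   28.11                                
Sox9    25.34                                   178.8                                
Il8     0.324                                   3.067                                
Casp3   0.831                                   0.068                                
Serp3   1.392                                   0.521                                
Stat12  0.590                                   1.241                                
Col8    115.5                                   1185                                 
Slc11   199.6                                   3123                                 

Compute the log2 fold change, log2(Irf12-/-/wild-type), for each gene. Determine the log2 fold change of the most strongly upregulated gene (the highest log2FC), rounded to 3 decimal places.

3.968

log2(28.11/11.56) = 1.282  (Tp5)
log2(178.8/25.34) = 2.819  (Sox9)
log2(3.067/0.324) = 3.243  (Il8)
log2(0.068/0.831) = -3.611  (Casp3)
log2(0.521/1.392) = -1.418  (Serp3)
log2(1.241/0.590) = 1.073  (Stat12)
log2(1185/115.5) = 3.359  (Col8)
log2(3123/199.6) = 3.968  (Slc11)
Slc11 is most strongly upregulated.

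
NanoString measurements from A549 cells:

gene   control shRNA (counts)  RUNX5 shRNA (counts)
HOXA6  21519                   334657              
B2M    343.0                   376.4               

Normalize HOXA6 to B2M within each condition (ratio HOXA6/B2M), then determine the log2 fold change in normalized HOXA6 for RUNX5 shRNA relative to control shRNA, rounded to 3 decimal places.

3.825

HOXA6/B2M (control shRNA) = 21519 / 343.0 = 62.738
HOXA6/B2M (RUNX5 shRNA) = 334657 / 376.4 = 889.1
Fold change = 889.1 / 62.738 = 14.1717
log2(14.1717) = 3.8249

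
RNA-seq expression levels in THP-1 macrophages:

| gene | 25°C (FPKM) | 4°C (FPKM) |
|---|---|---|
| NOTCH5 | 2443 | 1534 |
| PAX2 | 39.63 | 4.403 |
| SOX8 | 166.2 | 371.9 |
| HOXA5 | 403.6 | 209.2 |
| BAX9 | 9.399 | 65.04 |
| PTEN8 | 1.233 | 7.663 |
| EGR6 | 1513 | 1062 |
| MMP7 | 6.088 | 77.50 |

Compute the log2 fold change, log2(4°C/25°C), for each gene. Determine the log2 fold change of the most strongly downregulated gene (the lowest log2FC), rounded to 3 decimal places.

log2(1534/2443) = -0.671  (NOTCH5)
log2(4.403/39.63) = -3.170  (PAX2)
log2(371.9/166.2) = 1.162  (SOX8)
log2(209.2/403.6) = -0.948  (HOXA5)
log2(65.04/9.399) = 2.791  (BAX9)
log2(7.663/1.233) = 2.636  (PTEN8)
log2(1062/1513) = -0.511  (EGR6)
log2(77.50/6.088) = 3.670  (MMP7)
PAX2 is most strongly downregulated.

-3.170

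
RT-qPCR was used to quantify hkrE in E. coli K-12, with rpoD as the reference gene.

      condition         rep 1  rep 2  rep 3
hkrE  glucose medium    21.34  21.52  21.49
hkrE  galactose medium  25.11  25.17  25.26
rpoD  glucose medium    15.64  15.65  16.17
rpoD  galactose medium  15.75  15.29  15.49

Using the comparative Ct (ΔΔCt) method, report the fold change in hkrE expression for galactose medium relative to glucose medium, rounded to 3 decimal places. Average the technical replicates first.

0.061

Mean Ct: hkrE glucose medium 21.450; hkrE galactose medium 25.180; rpoD glucose medium 15.820; rpoD galactose medium 15.510
ΔCt(glucose medium) = 21.450 − 15.820 = 5.630
ΔCt(galactose medium) = 25.180 − 15.510 = 9.670
ΔΔCt = 9.670 − 5.630 = 4.040
Fold change = 2^(−4.040) = 0.0608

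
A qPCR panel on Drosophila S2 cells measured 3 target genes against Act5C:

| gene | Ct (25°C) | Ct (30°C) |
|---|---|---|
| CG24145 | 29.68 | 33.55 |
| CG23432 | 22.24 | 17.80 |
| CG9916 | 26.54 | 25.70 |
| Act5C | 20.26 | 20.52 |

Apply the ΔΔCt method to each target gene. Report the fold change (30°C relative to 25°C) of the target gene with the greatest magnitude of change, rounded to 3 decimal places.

CG24145: ΔΔCt = (33.55−20.52) − (29.68−20.26) = 13.03 − 9.42 = 3.61; fold change = 2^-3.61 = 0.082
CG23432: ΔΔCt = (17.80−20.52) − (22.24−20.26) = -2.72 − 1.98 = -4.70; fold change = 2^4.70 = 25.992
CG9916: ΔΔCt = (25.70−20.52) − (26.54−20.26) = 5.18 − 6.28 = -1.10; fold change = 2^1.10 = 2.144
CG23432 has the largest |ΔΔCt| = 4.70.

25.992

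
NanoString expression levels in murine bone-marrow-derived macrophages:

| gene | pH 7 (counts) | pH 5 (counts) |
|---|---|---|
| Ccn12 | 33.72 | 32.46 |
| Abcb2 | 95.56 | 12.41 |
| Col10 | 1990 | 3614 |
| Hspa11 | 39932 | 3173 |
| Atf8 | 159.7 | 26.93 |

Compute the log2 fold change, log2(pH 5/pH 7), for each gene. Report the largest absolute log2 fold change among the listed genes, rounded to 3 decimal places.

log2(32.46/33.72) = -0.055  (Ccn12)
log2(12.41/95.56) = -2.945  (Abcb2)
log2(3614/1990) = 0.861  (Col10)
log2(3173/39932) = -3.654  (Hspa11)
log2(26.93/159.7) = -2.568  (Atf8)
The largest magnitude belongs to Hspa11.

3.654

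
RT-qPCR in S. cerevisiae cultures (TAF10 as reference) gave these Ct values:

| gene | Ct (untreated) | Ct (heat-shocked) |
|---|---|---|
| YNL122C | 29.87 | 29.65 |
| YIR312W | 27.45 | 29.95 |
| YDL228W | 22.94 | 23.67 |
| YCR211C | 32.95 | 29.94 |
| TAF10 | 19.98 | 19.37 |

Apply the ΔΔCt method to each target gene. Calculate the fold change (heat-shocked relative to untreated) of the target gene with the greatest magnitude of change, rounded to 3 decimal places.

YNL122C: ΔΔCt = (29.65−19.37) − (29.87−19.98) = 10.28 − 9.89 = 0.39; fold change = 2^-0.39 = 0.763
YIR312W: ΔΔCt = (29.95−19.37) − (27.45−19.98) = 10.58 − 7.47 = 3.11; fold change = 2^-3.11 = 0.116
YDL228W: ΔΔCt = (23.67−19.37) − (22.94−19.98) = 4.30 − 2.96 = 1.34; fold change = 2^-1.34 = 0.395
YCR211C: ΔΔCt = (29.94−19.37) − (32.95−19.98) = 10.57 − 12.97 = -2.40; fold change = 2^2.40 = 5.278
YIR312W has the largest |ΔΔCt| = 3.11.

0.116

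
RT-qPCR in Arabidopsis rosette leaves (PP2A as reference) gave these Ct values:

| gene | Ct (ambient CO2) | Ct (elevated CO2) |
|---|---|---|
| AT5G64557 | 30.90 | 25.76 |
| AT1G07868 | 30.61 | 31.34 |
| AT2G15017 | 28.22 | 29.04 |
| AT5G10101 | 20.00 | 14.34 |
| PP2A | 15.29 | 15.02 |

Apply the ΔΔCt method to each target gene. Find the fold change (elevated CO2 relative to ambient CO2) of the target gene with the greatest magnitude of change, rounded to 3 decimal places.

41.933

AT5G64557: ΔΔCt = (25.76−15.02) − (30.90−15.29) = 10.74 − 15.61 = -4.87; fold change = 2^4.87 = 29.243
AT1G07868: ΔΔCt = (31.34−15.02) − (30.61−15.29) = 16.32 − 15.32 = 1.00; fold change = 2^-1.00 = 0.500
AT2G15017: ΔΔCt = (29.04−15.02) − (28.22−15.29) = 14.02 − 12.93 = 1.09; fold change = 2^-1.09 = 0.470
AT5G10101: ΔΔCt = (14.34−15.02) − (20.00−15.29) = -0.68 − 4.71 = -5.39; fold change = 2^5.39 = 41.933
AT5G10101 has the largest |ΔΔCt| = 5.39.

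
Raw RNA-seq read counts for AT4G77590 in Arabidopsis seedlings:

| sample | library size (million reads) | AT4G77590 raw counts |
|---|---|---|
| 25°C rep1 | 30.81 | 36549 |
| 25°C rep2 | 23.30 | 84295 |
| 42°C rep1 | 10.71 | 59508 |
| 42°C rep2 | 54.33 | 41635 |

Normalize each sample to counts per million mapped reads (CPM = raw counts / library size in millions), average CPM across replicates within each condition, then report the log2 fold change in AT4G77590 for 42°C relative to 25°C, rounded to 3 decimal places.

0.396

CPM(25°C rep1) = 36549 / 30.81 = 1186.2707
CPM(25°C rep2) = 84295 / 23.30 = 3617.8112
CPM(42°C rep1) = 59508 / 10.71 = 5556.3025
CPM(42°C rep2) = 41635 / 54.33 = 766.3354
mean CPM(25°C) = 2402.0409; mean CPM(42°C) = 3161.3189
Fold change = 3161.3189 / 2402.0409 = 1.31610
log2(1.31610) = 0.3963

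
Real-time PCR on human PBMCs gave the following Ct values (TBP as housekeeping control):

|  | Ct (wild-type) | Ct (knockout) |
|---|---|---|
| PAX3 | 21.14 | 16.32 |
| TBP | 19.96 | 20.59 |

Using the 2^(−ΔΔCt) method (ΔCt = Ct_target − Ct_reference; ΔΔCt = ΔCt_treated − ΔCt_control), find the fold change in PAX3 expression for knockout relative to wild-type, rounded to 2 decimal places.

43.71

ΔCt(wild-type) = 21.140 − 19.960 = 1.180
ΔCt(knockout) = 16.320 − 20.590 = -4.270
ΔΔCt = -4.270 − 1.180 = -5.450
Fold change = 2^(−(-5.450)) = 2^5.450 = 43.713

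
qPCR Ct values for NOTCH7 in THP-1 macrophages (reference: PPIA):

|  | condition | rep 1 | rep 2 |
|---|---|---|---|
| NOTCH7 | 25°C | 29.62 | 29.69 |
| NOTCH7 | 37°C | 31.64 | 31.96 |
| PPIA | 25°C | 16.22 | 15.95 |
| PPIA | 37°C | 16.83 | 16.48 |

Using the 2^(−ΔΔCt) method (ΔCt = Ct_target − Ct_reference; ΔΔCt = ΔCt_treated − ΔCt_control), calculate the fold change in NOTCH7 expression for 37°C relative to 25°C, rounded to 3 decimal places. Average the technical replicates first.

Mean Ct: NOTCH7 25°C 29.655; NOTCH7 37°C 31.800; PPIA 25°C 16.085; PPIA 37°C 16.655
ΔCt(25°C) = 29.655 − 16.085 = 13.570
ΔCt(37°C) = 31.800 − 16.655 = 15.145
ΔΔCt = 15.145 − 13.570 = 1.575
Fold change = 2^(−1.575) = 0.3356

0.336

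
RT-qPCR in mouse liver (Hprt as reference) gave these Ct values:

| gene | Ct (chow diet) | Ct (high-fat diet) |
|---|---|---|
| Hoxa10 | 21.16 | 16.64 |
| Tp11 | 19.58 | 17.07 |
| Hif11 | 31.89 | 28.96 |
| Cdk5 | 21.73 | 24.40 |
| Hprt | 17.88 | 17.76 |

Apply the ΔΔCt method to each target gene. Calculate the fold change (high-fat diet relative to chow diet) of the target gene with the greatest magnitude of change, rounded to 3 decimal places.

21.112

Hoxa10: ΔΔCt = (16.64−17.76) − (21.16−17.88) = -1.12 − 3.28 = -4.40; fold change = 2^4.40 = 21.112
Tp11: ΔΔCt = (17.07−17.76) − (19.58−17.88) = -0.69 − 1.70 = -2.39; fold change = 2^2.39 = 5.242
Hif11: ΔΔCt = (28.96−17.76) − (31.89−17.88) = 11.20 − 14.01 = -2.81; fold change = 2^2.81 = 7.013
Cdk5: ΔΔCt = (24.40−17.76) − (21.73−17.88) = 6.64 − 3.85 = 2.79; fold change = 2^-2.79 = 0.145
Hoxa10 has the largest |ΔΔCt| = 4.40.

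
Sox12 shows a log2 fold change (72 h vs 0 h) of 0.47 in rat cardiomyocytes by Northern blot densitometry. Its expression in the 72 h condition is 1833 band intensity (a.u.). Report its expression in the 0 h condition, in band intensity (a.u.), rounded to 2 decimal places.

1323.36

Fold change = 2^(0.47) = 1.3851
0 h expression = 1833 / 1.3851 = 1323.36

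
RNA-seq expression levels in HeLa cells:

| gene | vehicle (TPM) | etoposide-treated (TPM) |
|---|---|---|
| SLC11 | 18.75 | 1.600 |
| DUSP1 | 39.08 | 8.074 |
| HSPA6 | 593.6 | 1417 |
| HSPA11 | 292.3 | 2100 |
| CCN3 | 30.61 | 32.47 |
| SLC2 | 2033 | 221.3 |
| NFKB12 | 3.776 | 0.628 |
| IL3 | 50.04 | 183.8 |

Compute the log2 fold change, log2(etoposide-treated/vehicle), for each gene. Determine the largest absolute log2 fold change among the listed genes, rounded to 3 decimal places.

log2(1.600/18.75) = -3.551  (SLC11)
log2(8.074/39.08) = -2.275  (DUSP1)
log2(1417/593.6) = 1.255  (HSPA6)
log2(2100/292.3) = 2.845  (HSPA11)
log2(32.47/30.61) = 0.085  (CCN3)
log2(221.3/2033) = -3.200  (SLC2)
log2(0.628/3.776) = -2.588  (NFKB12)
log2(183.8/50.04) = 1.877  (IL3)
The largest magnitude belongs to SLC11.

3.551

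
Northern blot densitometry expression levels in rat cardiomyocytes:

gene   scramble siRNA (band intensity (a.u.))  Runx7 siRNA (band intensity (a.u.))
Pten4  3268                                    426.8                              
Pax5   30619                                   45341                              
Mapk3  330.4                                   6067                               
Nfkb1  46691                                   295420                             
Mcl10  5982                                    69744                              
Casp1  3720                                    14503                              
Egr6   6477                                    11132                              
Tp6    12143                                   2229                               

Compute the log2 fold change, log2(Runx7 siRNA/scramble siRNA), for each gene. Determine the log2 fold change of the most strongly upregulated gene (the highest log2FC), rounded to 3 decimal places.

log2(426.8/3268) = -2.937  (Pten4)
log2(45341/30619) = 0.566  (Pax5)
log2(6067/330.4) = 4.199  (Mapk3)
log2(295420/46691) = 2.662  (Nfkb1)
log2(69744/5982) = 3.543  (Mcl10)
log2(14503/3720) = 1.963  (Casp1)
log2(11132/6477) = 0.781  (Egr6)
log2(2229/12143) = -2.446  (Tp6)
Mapk3 is most strongly upregulated.

4.199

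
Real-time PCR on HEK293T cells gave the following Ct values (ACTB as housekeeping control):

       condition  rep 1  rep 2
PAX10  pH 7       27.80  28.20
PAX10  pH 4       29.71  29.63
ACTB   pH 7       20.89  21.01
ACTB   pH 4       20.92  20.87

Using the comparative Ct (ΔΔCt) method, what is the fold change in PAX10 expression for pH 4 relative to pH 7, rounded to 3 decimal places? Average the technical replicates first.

0.302

Mean Ct: PAX10 pH 7 28.000; PAX10 pH 4 29.670; ACTB pH 7 20.950; ACTB pH 4 20.895
ΔCt(pH 7) = 28.000 − 20.950 = 7.050
ΔCt(pH 4) = 29.670 − 20.895 = 8.775
ΔΔCt = 8.775 − 7.050 = 1.725
Fold change = 2^(−1.725) = 0.3025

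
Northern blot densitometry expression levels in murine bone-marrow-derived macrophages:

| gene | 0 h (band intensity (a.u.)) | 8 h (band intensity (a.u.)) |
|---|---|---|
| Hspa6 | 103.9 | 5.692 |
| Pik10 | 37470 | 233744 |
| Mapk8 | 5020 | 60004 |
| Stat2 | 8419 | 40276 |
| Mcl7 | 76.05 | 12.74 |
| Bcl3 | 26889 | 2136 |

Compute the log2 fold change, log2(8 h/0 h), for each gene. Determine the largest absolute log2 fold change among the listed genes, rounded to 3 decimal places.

log2(5.692/103.9) = -4.190  (Hspa6)
log2(233744/37470) = 2.641  (Pik10)
log2(60004/5020) = 3.579  (Mapk8)
log2(40276/8419) = 2.258  (Stat2)
log2(12.74/76.05) = -2.578  (Mcl7)
log2(2136/26889) = -3.654  (Bcl3)
The largest magnitude belongs to Hspa6.

4.190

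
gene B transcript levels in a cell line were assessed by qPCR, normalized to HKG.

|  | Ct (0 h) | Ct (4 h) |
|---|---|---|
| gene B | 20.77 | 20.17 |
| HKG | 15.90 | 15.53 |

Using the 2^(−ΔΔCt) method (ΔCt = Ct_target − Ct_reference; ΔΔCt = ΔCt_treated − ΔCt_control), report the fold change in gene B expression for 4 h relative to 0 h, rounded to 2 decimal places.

ΔCt(0 h) = 20.770 − 15.900 = 4.870
ΔCt(4 h) = 20.170 − 15.530 = 4.640
ΔΔCt = 4.640 − 4.870 = -0.230
Fold change = 2^(−(-0.230)) = 2^0.230 = 1.173

1.17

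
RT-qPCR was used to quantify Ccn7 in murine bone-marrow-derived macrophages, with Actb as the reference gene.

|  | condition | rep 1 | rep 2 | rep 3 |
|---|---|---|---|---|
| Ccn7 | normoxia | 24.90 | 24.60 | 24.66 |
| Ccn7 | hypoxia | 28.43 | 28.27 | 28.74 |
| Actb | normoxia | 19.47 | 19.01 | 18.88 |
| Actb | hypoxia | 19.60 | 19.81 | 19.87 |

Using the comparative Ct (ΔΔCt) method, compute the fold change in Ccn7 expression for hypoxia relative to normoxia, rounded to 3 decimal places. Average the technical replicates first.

0.115

Mean Ct: Ccn7 normoxia 24.720; Ccn7 hypoxia 28.480; Actb normoxia 19.120; Actb hypoxia 19.760
ΔCt(normoxia) = 24.720 − 19.120 = 5.600
ΔCt(hypoxia) = 28.480 − 19.760 = 8.720
ΔΔCt = 8.720 − 5.600 = 3.120
Fold change = 2^(−3.120) = 0.1150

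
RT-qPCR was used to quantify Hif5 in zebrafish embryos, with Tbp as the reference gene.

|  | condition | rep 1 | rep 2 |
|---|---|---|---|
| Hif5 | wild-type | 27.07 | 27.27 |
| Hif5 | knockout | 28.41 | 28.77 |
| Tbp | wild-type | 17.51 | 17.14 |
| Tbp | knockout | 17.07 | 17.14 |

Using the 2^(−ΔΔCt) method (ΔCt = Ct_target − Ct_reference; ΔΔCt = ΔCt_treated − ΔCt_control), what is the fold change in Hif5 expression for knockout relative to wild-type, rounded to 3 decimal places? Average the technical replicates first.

Mean Ct: Hif5 wild-type 27.170; Hif5 knockout 28.590; Tbp wild-type 17.325; Tbp knockout 17.105
ΔCt(wild-type) = 27.170 − 17.325 = 9.845
ΔCt(knockout) = 28.590 − 17.105 = 11.485
ΔΔCt = 11.485 − 9.845 = 1.640
Fold change = 2^(−1.640) = 0.3209

0.321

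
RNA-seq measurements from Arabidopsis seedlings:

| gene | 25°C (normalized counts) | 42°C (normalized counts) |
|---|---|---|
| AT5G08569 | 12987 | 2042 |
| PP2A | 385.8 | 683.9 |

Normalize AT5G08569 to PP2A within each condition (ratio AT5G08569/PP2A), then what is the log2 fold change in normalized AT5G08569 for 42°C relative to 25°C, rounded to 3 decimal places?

-3.495

AT5G08569/PP2A (25°C) = 12987 / 385.8 = 33.663
AT5G08569/PP2A (42°C) = 2042 / 683.9 = 2.9858
Fold change = 2.9858 / 33.663 = 0.0887
log2(0.0887) = -3.4949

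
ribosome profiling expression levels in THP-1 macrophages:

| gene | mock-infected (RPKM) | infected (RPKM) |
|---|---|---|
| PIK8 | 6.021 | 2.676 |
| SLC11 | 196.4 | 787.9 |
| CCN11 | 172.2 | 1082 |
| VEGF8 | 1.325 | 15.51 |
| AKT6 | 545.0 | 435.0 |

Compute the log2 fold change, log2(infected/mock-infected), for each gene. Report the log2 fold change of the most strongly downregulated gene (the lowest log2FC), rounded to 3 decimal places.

-1.170

log2(2.676/6.021) = -1.170  (PIK8)
log2(787.9/196.4) = 2.004  (SLC11)
log2(1082/172.2) = 2.652  (CCN11)
log2(15.51/1.325) = 3.549  (VEGF8)
log2(435.0/545.0) = -0.325  (AKT6)
PIK8 is most strongly downregulated.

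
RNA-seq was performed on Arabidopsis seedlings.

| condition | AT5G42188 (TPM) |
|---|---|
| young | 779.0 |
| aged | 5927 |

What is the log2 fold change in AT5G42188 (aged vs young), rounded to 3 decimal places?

Fold change = 5927 / 779.0 = 7.6085
log2(7.6085) = 2.9276

2.928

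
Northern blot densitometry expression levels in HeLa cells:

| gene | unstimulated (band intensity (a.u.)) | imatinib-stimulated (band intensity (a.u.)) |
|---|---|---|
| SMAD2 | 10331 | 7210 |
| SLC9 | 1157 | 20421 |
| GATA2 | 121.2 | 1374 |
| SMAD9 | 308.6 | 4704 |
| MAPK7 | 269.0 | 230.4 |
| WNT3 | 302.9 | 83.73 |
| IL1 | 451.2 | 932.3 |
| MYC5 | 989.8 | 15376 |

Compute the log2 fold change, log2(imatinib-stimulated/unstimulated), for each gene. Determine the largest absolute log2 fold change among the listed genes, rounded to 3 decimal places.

4.142

log2(7210/10331) = -0.519  (SMAD2)
log2(20421/1157) = 4.142  (SLC9)
log2(1374/121.2) = 3.503  (GATA2)
log2(4704/308.6) = 3.930  (SMAD9)
log2(230.4/269.0) = -0.223  (MAPK7)
log2(83.73/302.9) = -1.855  (WNT3)
log2(932.3/451.2) = 1.047  (IL1)
log2(15376/989.8) = 3.957  (MYC5)
The largest magnitude belongs to SLC9.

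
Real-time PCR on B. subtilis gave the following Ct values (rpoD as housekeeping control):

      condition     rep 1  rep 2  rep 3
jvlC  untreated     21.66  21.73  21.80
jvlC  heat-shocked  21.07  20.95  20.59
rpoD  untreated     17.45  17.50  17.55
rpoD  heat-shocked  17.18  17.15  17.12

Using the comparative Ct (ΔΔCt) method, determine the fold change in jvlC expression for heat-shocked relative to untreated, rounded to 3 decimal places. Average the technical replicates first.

Mean Ct: jvlC untreated 21.730; jvlC heat-shocked 20.870; rpoD untreated 17.500; rpoD heat-shocked 17.150
ΔCt(untreated) = 21.730 − 17.500 = 4.230
ΔCt(heat-shocked) = 20.870 − 17.150 = 3.720
ΔΔCt = 3.720 − 4.230 = -0.510
Fold change = 2^(−(-0.510)) = 2^0.510 = 1.4241

1.424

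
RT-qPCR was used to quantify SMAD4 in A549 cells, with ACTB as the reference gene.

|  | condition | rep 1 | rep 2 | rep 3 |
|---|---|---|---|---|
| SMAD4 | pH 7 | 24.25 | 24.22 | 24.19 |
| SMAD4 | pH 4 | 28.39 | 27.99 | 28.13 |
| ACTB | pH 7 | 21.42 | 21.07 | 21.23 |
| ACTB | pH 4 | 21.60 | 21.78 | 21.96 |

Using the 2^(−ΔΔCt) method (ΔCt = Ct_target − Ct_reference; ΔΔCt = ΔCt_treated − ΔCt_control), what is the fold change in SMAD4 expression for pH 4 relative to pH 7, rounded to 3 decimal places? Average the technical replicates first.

Mean Ct: SMAD4 pH 7 24.220; SMAD4 pH 4 28.170; ACTB pH 7 21.240; ACTB pH 4 21.780
ΔCt(pH 7) = 24.220 − 21.240 = 2.980
ΔCt(pH 4) = 28.170 − 21.780 = 6.390
ΔΔCt = 6.390 − 2.980 = 3.410
Fold change = 2^(−3.410) = 0.0941

0.094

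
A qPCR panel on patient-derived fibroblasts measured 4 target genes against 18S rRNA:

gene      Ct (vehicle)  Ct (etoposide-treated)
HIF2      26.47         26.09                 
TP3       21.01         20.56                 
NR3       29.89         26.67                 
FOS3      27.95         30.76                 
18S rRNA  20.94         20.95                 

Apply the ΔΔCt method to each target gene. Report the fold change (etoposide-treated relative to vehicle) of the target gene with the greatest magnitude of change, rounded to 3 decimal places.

HIF2: ΔΔCt = (26.09−20.95) − (26.47−20.94) = 5.14 − 5.53 = -0.39; fold change = 2^0.39 = 1.310
TP3: ΔΔCt = (20.56−20.95) − (21.01−20.94) = -0.39 − 0.07 = -0.46; fold change = 2^0.46 = 1.376
NR3: ΔΔCt = (26.67−20.95) − (29.89−20.94) = 5.72 − 8.95 = -3.23; fold change = 2^3.23 = 9.383
FOS3: ΔΔCt = (30.76−20.95) − (27.95−20.94) = 9.81 − 7.01 = 2.80; fold change = 2^-2.80 = 0.144
NR3 has the largest |ΔΔCt| = 3.23.

9.383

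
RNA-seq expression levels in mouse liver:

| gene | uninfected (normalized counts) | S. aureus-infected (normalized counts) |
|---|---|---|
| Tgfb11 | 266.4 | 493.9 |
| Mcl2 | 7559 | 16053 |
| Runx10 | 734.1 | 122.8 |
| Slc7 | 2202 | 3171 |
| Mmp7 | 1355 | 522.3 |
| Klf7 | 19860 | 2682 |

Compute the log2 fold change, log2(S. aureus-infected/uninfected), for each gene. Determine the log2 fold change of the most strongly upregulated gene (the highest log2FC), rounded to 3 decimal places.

1.087

log2(493.9/266.4) = 0.891  (Tgfb11)
log2(16053/7559) = 1.087  (Mcl2)
log2(122.8/734.1) = -2.580  (Runx10)
log2(3171/2202) = 0.526  (Slc7)
log2(522.3/1355) = -1.375  (Mmp7)
log2(2682/19860) = -2.888  (Klf7)
Mcl2 is most strongly upregulated.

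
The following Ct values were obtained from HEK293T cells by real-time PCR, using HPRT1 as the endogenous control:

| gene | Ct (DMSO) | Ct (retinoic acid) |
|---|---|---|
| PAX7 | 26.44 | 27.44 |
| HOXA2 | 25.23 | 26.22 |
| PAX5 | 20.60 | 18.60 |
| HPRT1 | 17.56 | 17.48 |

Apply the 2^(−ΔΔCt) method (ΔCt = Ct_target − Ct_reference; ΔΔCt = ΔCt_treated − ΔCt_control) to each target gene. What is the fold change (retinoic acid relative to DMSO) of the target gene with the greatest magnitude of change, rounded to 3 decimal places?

3.784

PAX7: ΔΔCt = (27.44−17.48) − (26.44−17.56) = 9.96 − 8.88 = 1.08; fold change = 2^-1.08 = 0.473
HOXA2: ΔΔCt = (26.22−17.48) − (25.23−17.56) = 8.74 − 7.67 = 1.07; fold change = 2^-1.07 = 0.476
PAX5: ΔΔCt = (18.60−17.48) − (20.60−17.56) = 1.12 − 3.04 = -1.92; fold change = 2^1.92 = 3.784
PAX5 has the largest |ΔΔCt| = 1.92.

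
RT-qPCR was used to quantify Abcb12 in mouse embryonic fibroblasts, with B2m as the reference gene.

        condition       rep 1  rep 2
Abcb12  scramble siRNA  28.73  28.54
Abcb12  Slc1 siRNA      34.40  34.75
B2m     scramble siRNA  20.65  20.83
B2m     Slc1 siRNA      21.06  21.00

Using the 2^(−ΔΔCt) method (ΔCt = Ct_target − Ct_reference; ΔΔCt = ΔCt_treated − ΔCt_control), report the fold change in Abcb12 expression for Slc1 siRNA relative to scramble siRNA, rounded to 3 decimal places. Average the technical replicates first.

0.020

Mean Ct: Abcb12 scramble siRNA 28.635; Abcb12 Slc1 siRNA 34.575; B2m scramble siRNA 20.740; B2m Slc1 siRNA 21.030
ΔCt(scramble siRNA) = 28.635 − 20.740 = 7.895
ΔCt(Slc1 siRNA) = 34.575 − 21.030 = 13.545
ΔΔCt = 13.545 − 7.895 = 5.650
Fold change = 2^(−5.650) = 0.0199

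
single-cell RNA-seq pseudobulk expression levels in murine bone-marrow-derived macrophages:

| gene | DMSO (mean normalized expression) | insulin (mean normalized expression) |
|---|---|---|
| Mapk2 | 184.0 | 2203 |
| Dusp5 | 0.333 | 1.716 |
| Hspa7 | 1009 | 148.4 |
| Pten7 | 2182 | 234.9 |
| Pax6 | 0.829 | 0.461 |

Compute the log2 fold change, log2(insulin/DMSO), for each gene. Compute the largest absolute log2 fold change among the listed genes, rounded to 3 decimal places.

3.582

log2(2203/184.0) = 3.582  (Mapk2)
log2(1.716/0.333) = 2.365  (Dusp5)
log2(148.4/1009) = -2.765  (Hspa7)
log2(234.9/2182) = -3.216  (Pten7)
log2(0.461/0.829) = -0.847  (Pax6)
The largest magnitude belongs to Mapk2.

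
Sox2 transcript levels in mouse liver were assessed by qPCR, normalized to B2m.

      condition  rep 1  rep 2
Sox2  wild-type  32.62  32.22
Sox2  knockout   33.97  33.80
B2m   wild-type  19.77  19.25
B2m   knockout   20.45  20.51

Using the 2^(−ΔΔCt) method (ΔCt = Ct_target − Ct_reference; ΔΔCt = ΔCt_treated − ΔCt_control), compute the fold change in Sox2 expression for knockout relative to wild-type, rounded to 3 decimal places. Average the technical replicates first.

0.710

Mean Ct: Sox2 wild-type 32.420; Sox2 knockout 33.885; B2m wild-type 19.510; B2m knockout 20.480
ΔCt(wild-type) = 32.420 − 19.510 = 12.910
ΔCt(knockout) = 33.885 − 20.480 = 13.405
ΔΔCt = 13.405 − 12.910 = 0.495
Fold change = 2^(−0.495) = 0.7096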